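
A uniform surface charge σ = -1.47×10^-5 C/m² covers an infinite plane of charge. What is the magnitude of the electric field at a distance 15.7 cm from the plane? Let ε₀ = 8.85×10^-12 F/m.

The symmetry is planar: E is normal to the sheet and the same magnitude on both sides. Take a pillbox straddling the sheet with end-cap area A.
Flux Φ = 2EA and Q_enc = σA, so 2EA = σA/ε₀ ⇒ E = |σ|/(2ε₀), independent of distance.
E = |σ|/(2ε₀) = (1.47×10^-5)/(2·8.85×10^-12) = 8.31×10^5 N/C.

E = 8.31×10^5 N/C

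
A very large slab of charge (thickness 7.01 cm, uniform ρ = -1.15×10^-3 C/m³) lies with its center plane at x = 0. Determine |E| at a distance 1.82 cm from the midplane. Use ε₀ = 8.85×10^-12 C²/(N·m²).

2.36×10^6 N/C

By symmetry E is perpendicular to the slab. A Gaussian pillbox from −1.82 cm to +1.82 cm (face area A) lies entirely within the slab.
Q_enc = ρ·(2x)·A and flux = 2EA, so 2EA = 2ρxA/ε₀ ⇒ E = |ρ|x/ε₀.
E = (1.15×10^-3)(0.0182)/(8.85×10^-12) = 2.36×10^6 N/C.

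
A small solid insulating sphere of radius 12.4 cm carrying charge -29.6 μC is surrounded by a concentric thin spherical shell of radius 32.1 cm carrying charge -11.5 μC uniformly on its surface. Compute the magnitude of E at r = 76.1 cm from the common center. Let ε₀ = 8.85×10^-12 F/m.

6.38e5 N/C

Symmetry ⇒ E = E(r) r̂. Gaussian sphere of radius r = 76.1 cm (r > 32.1 cm, enclosing both).
Q_enc = (-29.6 μC) + (-11.5 μC) = -4.11e-5 C.
Applying ∮E·dA = Q_enc/ε₀ with Φ = E(4πr²):
E = |Q_enc|/(4πε₀r²) = (4.11×10^-5)/(4π·8.85×10^-12·(0.761)²) = 6.38×10^5 N/C.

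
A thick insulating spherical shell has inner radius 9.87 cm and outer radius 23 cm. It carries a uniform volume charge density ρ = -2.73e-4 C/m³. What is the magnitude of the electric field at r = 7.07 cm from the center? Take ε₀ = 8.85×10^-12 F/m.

By spherical symmetry E is radial; choose a Gaussian sphere of radius r = 7.07 cm (r < 9.87 cm, inside the empty cavity).
Q_enc = 0 (all charge lies at larger r); Gauss's law gives E = 0.

|E| = 0 V/m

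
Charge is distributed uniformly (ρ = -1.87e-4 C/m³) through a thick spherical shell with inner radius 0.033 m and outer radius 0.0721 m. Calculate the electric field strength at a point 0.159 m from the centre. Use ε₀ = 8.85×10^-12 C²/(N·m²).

By spherical symmetry E is radial; choose a Gaussian sphere of radius r = 0.159 m (r > 0.0721 m, enclosing the whole shell).
Q_enc = ρ·(4π/3)(b³ − a³) = (-1.87e-4)·(4π/3)·((0.0721)³ − (0.033)³) = -2.654×10^-7 C.
By Gauss's law, ∮E·dA = E·4πr² = Q_enc/ε₀.
E = |Q_enc|/(4πε₀r²) = (2.654e-7)/(4π·8.85×10^-12·(0.159)²) = 9.44e4 N/C.

9.44e4 N/C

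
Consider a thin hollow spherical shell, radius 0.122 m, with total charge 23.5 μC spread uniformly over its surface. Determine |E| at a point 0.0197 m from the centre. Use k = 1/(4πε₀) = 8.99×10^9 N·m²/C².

E = 0

By spherical symmetry E is radial; choose a Gaussian sphere of radius r = 0.0197 m (inside the shell, r < 0.122 m).
No charge lies within this surface, so Q_enc = 0 and Gauss's law gives E·4πr² = 0 ⇒ E = 0.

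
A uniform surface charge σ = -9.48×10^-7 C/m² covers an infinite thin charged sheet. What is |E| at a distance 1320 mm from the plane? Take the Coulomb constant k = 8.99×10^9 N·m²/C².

The symmetry is planar: E is normal to the sheet and the same magnitude on both sides. Take a pillbox straddling the sheet with end-cap area A.
Flux Φ = 2EA and Q_enc = σA, so 2EA = σA/ε₀ ⇒ E = |σ|/(2ε₀), independent of distance.
E = 2πk|σ| = 2π(8.99×10^9)(9.48×10^-7) = 5.35e4 N/C.

E ≈ 5.35e4 N/C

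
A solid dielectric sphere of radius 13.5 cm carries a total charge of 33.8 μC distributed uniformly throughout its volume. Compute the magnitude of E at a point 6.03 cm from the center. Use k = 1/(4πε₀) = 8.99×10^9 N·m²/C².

Take a concentric spherical Gaussian surface of radius r = 6.03 cm (r < R).
For a uniform sphere the enclosed fraction is (r/R)³, so Q_enc = (33.8 μC)(0.0603/0.135)³ = 3.012e-6 C.
Gauss's law: E·4πr² = Q_enc/ε₀.
E = k|Q_enc|/r² = (8.99×10^9)(3.012×10^-6)/(0.0603)² = 7.45×10^6 N/C.

7.45e6 V/m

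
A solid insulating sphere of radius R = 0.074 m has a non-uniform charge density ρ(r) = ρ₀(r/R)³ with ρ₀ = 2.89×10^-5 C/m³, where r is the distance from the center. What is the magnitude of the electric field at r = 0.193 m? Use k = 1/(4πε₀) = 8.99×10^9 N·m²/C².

5.92×10^3 N/C

By spherical symmetry E is radial; choose a Gaussian sphere of radius r = 0.193 m (r > R, all charge enclosed).
Q_enc = 4π ∫₀^R ρ₀(r'/R)^3 r'² dr' = 4πρ₀R³/6 = 2.453e-8 C.
Applying ∮E·dA = Q_enc/ε₀ with Φ = E(4πr²):
E = k|Q_enc|/r² = (8.99×10^9)(2.453×10^-8)/(0.193)² = 5.92×10^3 N/C.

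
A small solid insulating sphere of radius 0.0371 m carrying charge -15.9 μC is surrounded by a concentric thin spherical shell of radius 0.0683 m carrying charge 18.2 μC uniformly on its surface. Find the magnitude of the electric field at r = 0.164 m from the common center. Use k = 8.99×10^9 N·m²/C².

|E| ≈ 7.69e5 N/C

Take a concentric spherical Gaussian surface of radius r = 0.164 m (r > 0.0683 m, enclosing both).
Q_enc = (-15.9 μC) + (18.2 μC) = 2.30×10^-6 C.
By Gauss's law, ∮E·dA = E·4πr² = Q_enc/ε₀.
E = k|Q_enc|/r² = (8.99×10^9)(2.30×10^-6)/(0.164)² = 7.69×10^5 N/C.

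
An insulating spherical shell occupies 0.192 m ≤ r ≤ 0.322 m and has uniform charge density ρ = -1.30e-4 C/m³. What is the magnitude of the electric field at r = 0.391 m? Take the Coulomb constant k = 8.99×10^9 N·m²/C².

|E| = 8.42e5 V/m

Symmetry ⇒ E = E(r) r̂. Gaussian sphere of radius r = 0.391 m (r > 0.322 m, enclosing the whole shell).
Q_enc = ρ·(4π/3)(b³ − a³) = (-1.30e-4)·(4π/3)·((0.322)³ − (0.192)³) = -1.433e-5 C.
Applying ∮E·dA = Q_enc/ε₀ with Φ = E(4πr²):
E = k|Q_enc|/r² = (8.99×10^9)(1.433×10^-5)/(0.391)² = 8.42×10^5 N/C.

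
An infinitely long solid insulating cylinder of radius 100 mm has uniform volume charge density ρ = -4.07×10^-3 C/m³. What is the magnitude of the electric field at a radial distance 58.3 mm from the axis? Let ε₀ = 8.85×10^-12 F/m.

Take a coaxial cylindrical Gaussian surface of radius r = 58.3 mm and length L (r < R).
Enclosed charge per unit length: λ_enc = ρ·πr² = (-4.07×10^-3)π(0.0583)² = -4.346×10^-5 C/m.
Gauss's law: E·2πrL = λ_enc L/ε₀.
E = |λ_enc|/(2πε₀r) = (4.346×10^-5)/(2π·8.85×10^-12·0.0583) = 1.34e7 N/C.

1.34e7 V/m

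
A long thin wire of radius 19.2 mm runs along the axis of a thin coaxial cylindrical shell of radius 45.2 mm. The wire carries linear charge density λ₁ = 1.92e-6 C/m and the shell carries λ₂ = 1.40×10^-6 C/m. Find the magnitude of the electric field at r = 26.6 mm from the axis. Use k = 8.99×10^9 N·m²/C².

Take a coaxial cylindrical Gaussian surface of radius r = 26.6 mm and length L (between the conductors, 19.2 mm < r < 45.2 mm).
The shell at 45.2 mm lies outside the Gaussian surface, so λ_enc = λ₁ = 1.92e-6 C/m.
Since E is radial and uniform over the curved surface, Φ = E·2πrL = Q_enc/ε₀ = λ_enc L/ε₀.
E = 2k|λ_enc|/r = 2(8.99×10^9)(1.92×10^-6)/(0.0266) = 1.30×10^6 N/C.

E ≈ 1.30e6 N/C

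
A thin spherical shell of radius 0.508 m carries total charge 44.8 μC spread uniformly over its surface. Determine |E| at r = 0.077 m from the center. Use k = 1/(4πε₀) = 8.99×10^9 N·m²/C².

Symmetry ⇒ E = E(r) r̂. Gaussian sphere of radius r = 0.077 m (inside the shell, r < 0.508 m).
All the charge is outside the Gaussian surface: Q_enc = 0, hence E = 0 everywhere inside the shell.

E = 0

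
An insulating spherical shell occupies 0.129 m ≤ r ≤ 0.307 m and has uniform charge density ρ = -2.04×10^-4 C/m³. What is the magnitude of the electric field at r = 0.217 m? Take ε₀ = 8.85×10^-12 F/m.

Use a concentric Gaussian sphere at r = 0.217 m (within the shell material, 0.129 m < r < 0.307 m).
Only the shell between 0.129 m and r is enclosed: Q_enc = ρ·(4π/3)(r³ − a³) = (-2.04×10^-4)·(4π/3)·((0.217)³ − (0.129)³) = -6.897×10^-6 C.
By Gauss's law, ∮E·dA = E·4πr² = Q_enc/ε₀.
E = |Q_enc|/(4πε₀r²) = (6.897×10^-6)/(4π·8.85×10^-12·(0.217)²) = 1.32×10^6 N/C.

1.32e6 V/m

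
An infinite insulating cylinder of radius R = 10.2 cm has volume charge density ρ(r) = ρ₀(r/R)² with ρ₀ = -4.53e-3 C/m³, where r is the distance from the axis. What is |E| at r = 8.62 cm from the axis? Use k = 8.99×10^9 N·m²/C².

7.88e6 N/C

Coaxial Gaussian cylinder, radius r = 8.62 cm, length L (r < R).
Integrating ρ over the cross-section to radius r: λ_enc = (2πρ₀/R²) ∫₀^r r'^3 dr' = 2πρ₀ r^4/(4·R²) = -3.776×10^-5 C/m.
Since E is radial and uniform over the curved surface, Φ = E·2πrL = Q_enc/ε₀ = λ_enc L/ε₀.
E = 2k|λ_enc|/r = 2(8.99×10^9)(3.776×10^-5)/(0.0862) = 7.88×10^6 N/C.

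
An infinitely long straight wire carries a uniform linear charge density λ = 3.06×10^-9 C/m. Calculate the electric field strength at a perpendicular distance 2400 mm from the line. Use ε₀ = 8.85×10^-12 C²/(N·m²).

Take a coaxial cylindrical Gaussian surface of radius r = 2400 mm and length L.
Q_enc = λL, so λ_enc = 3.06×10^-9 C/m.
By Gauss's law (flux through the curved wall only), E·2πrL = λ_enc L/ε₀.
E = |λ_enc|/(2πε₀r) = (3.06×10^-9)/(2π·8.85×10^-12·2.4) = 22.9 N/C.

E ≈ 22.9 N/C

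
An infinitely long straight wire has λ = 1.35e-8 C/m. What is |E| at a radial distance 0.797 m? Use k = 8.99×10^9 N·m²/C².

Coaxial Gaussian cylinder, radius r = 0.797 m, length L.
Q_enc = λL, so λ_enc = 1.35×10^-8 C/m.
Gauss's law: E·2πrL = λ_enc L/ε₀.
E = 2k|λ_enc|/r = 2(8.99×10^9)(1.35×10^-8)/(0.797) = 305 N/C.

E ≈ 305 V/m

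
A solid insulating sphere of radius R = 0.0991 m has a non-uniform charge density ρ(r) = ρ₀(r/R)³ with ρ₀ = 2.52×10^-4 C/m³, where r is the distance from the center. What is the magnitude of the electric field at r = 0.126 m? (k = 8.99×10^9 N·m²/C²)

Symmetry ⇒ E = E(r) r̂. Gaussian sphere of radius r = 0.126 m (r > R, all charge enclosed).
Q_enc = 4π ∫₀^R ρ₀(r'/R)^3 r'² dr' = 4πρ₀R³/6 = 5.137×10^-7 C.
By Gauss's law, ∮E·dA = E·4πr² = Q_enc/ε₀.
E = k|Q_enc|/r² = (8.99×10^9)(5.137×10^-7)/(0.126)² = 2.91e5 N/C.

|E| ≈ 2.91e5 N/C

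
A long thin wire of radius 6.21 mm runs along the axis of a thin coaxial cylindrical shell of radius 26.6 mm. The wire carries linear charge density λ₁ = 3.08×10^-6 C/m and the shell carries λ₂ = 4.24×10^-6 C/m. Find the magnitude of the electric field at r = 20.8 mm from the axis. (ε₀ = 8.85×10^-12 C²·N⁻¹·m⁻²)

Coaxial Gaussian cylinder, radius r = 20.8 mm, length L (between the conductors, 6.21 mm < r < 26.6 mm).
Only the inner wire is enclosed; the outer shell contributes nothing inside itself. λ_enc = λ₁ = 3.08e-6 C/m.
Since E is radial and uniform over the curved surface, Φ = E·2πrL = Q_enc/ε₀ = λ_enc L/ε₀.
E = |λ_enc|/(2πε₀r) = (3.08×10^-6)/(2π·8.85×10^-12·0.0208) = 2.66×10^6 N/C.

E = 2.66×10^6 N/C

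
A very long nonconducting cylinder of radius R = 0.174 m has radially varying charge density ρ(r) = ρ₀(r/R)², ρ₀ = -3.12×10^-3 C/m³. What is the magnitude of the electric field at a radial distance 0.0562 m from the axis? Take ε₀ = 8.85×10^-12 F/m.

E = 5.17e5 V/m

Choose a coaxial cylinder of radius r = 0.0562 m (arbitrary length L) as the Gaussian surface (r < R).
λ_enc = ∫₀^r ρ(r')·2πr' dr' = (2πρ₀/R²)·r^4/4 = -1.615×10^-6 C/m.
Since E is radial and uniform over the curved surface, Φ = E·2πrL = Q_enc/ε₀ = λ_enc L/ε₀.
E = |λ_enc|/(2πε₀r) = (1.615e-6)/(2π·8.85×10^-12·0.0562) = 5.17×10^5 N/C.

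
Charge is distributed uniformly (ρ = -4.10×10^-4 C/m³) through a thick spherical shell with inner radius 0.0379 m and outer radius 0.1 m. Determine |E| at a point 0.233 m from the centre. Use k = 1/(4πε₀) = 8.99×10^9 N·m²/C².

|E| ≈ 2.69×10^5 N/C

Symmetry ⇒ E = E(r) r̂. Gaussian sphere of radius r = 0.233 m (r > 0.1 m, enclosing the whole shell).
Q_enc = ρ·(4π/3)(b³ − a³) = (-4.10e-4)·(4π/3)·((0.1)³ − (0.0379)³) = -1.624×10^-6 C.
Since E is radial and uniform over the Gaussian sphere, Φ = E·4πr² = Q_enc/ε₀.
E = k|Q_enc|/r² = (8.99×10^9)(1.624e-6)/(0.233)² = 2.69×10^5 N/C.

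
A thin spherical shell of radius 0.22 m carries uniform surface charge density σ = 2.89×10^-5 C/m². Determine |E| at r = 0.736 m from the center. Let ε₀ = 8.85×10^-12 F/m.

E = 2.92×10^5 N/C

Use a concentric Gaussian sphere at r = 0.736 m (r > 0.22 m).
The entire shell is enclosed: Q_enc = σ·4πR² = (2.89×10^-5)·4π·(0.22)² = 1.758e-5 C.
Gauss's law: E·4πr² = Q_enc/ε₀.
E = |Q_enc|/(4πε₀r²) = (1.758×10^-5)/(4π·8.85×10^-12·(0.736)²) = 2.92×10^5 N/C.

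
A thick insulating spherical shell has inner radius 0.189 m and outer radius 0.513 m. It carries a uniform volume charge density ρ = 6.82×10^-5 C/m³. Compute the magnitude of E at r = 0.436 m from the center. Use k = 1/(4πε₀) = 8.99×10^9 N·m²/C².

By spherical symmetry E is radial; choose a Gaussian sphere of radius r = 0.436 m (within the shell material, 0.189 m < r < 0.513 m).
Enclosed charge is the volume from a to r: Q_enc = (4π/3)ρ(r³ − a³) = 2.175×10^-5 C.
Gauss's law: E·4πr² = Q_enc/ε₀.
E = k|Q_enc|/r² = (8.99×10^9)(2.175e-5)/(0.436)² = 1.03e6 N/C.

|E| = 1.03×10^6 N/C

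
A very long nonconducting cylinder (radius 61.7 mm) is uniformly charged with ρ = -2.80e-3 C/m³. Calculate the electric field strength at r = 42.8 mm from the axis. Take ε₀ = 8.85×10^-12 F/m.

|E| = 6.77×10^6 N/C

Choose a coaxial cylinder of radius r = 42.8 mm (arbitrary length L) as the Gaussian surface (r < R).
Enclosed charge per unit length: λ_enc = ρ·πr² = (-2.80×10^-3)π(0.0428)² = -1.611×10^-5 C/m.
By Gauss's law (flux through the curved wall only), E·2πrL = λ_enc L/ε₀.
E = |λ_enc|/(2πε₀r) = (1.611×10^-5)/(2π·8.85×10^-12·0.0428) = 6.77×10^6 N/C.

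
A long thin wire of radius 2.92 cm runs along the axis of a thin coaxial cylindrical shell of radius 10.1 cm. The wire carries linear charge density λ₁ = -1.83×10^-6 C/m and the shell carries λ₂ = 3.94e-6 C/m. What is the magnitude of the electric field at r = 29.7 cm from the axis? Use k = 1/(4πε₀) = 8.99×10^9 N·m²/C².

Choose a coaxial cylinder of radius r = 29.7 cm (arbitrary length L) as the Gaussian surface (r > 10.1 cm, enclosing both).
λ_enc = λ₁ + λ₂ = (-1.83e-6) + (3.94×10^-6) = 2.11e-6 C/m.
By Gauss's law (flux through the curved wall only), E·2πrL = λ_enc L/ε₀.
E = 2k|λ_enc|/r = 2(8.99×10^9)(2.11×10^-6)/(0.297) = 1.28e5 N/C.

E = 1.28×10^5 N/C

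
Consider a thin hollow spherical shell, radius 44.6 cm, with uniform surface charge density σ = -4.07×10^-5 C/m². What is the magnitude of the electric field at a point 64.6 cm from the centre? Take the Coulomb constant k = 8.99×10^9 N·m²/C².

By spherical symmetry E is radial; choose a Gaussian sphere of radius r = 64.6 cm (r > 44.6 cm).
The entire shell is enclosed: Q_enc = σ·4πR² = (-4.07×10^-5)·4π·(0.446)² = -1.017×10^-4 C.
By Gauss's law, ∮E·dA = E·4πr² = Q_enc/ε₀.
E = k|Q_enc|/r² = (8.99×10^9)(1.017×10^-4)/(0.646)² = 2.19×10^6 N/C.

|E| ≈ 2.19×10^6 N/C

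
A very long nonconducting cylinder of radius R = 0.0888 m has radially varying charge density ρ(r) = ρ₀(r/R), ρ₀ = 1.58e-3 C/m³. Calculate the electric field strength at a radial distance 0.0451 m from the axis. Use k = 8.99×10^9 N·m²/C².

Coaxial Gaussian cylinder, radius r = 0.0451 m, length L (r < R).
λ_enc = ∫₀^r ρ(r')·2πr' dr' = (2πρ₀/R)·r^3/3 = 3.418×10^-6 C/m.
By Gauss's law (flux through the curved wall only), E·2πrL = λ_enc L/ε₀.
E = 2k|λ_enc|/r = 2(8.99×10^9)(3.418×10^-6)/(0.0451) = 1.36×10^6 N/C.

|E| ≈ 1.36×10^6 N/C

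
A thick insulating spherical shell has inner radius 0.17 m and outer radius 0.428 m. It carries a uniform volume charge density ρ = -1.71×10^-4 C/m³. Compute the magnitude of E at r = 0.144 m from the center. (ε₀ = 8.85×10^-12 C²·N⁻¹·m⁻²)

By spherical symmetry E is radial; choose a Gaussian sphere of radius r = 0.144 m (r < 0.17 m, inside the empty cavity).
Q_enc = 0 (all charge lies at larger r); Gauss's law gives E = 0.

E = 0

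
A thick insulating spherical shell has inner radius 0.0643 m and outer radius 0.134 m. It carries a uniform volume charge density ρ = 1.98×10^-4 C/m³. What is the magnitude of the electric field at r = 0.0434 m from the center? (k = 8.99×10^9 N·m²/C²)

E = 0 (no enclosed charge)

By spherical symmetry E is radial; choose a Gaussian sphere of radius r = 0.0434 m (r < 0.0643 m, inside the empty cavity).
No charge is enclosed, so by Gauss's law E·4πr² = 0 ⇒ E = 0.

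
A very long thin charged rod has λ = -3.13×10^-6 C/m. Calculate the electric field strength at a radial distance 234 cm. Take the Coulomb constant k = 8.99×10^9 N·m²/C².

2.41×10^4 N/C

Choose a coaxial cylinder of radius r = 234 cm (arbitrary length L) as the Gaussian surface.
Q_enc = λL, so λ_enc = -3.13e-6 C/m.
Gauss's law: E·2πrL = λ_enc L/ε₀.
E = 2k|λ_enc|/r = 2(8.99×10^9)(3.13×10^-6)/(2.34) = 2.41×10^4 N/C.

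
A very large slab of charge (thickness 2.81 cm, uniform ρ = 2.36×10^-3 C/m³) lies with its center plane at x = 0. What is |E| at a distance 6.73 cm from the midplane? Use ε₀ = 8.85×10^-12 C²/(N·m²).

The point |x| = 6.73 cm lies outside the slab (half-thickness 0.01405 m). A symmetric pillbox spanning the full slab encloses Q_enc = ρ·d·A.
Flux = 2EA ⇒ E = |ρ|d/(2ε₀), independent of distance outside.
E = (2.36×10^-3)(0.0281)/(2·8.85×10^-12) = 3.75e6 N/C.

E ≈ 3.75e6 N/C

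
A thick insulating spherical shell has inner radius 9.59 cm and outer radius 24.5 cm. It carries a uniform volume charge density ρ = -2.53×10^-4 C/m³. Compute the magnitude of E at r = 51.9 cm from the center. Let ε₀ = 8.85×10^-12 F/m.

Take a concentric spherical Gaussian surface of radius r = 51.9 cm (r > 24.5 cm, enclosing the whole shell).
Q_enc = ρ·(4π/3)(b³ − a³) = (-2.53e-4)·(4π/3)·((0.245)³ − (0.0959)³) = -1.465×10^-5 C.
Since E is radial and uniform over the Gaussian sphere, Φ = E·4πr² = Q_enc/ε₀.
E = |Q_enc|/(4πε₀r²) = (1.465e-5)/(4π·8.85×10^-12·(0.519)²) = 4.89e5 N/C.

|E| ≈ 4.89×10^5 N/C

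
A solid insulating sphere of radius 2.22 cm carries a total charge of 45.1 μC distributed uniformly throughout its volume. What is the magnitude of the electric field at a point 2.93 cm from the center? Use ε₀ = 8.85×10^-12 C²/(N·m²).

Take a concentric spherical Gaussian surface of radius r = 2.93 cm (r > R, so the entire charge is enclosed).
Q_enc = 45.1 μC = 4.51e-5 C.
Gauss's law: E·4πr² = Q_enc/ε₀.
E = |Q_enc|/(4πε₀r²) = (4.51e-5)/(4π·8.85×10^-12·(0.0293)²) = 4.72×10^8 N/C.

|E| = 4.72×10^8 V/m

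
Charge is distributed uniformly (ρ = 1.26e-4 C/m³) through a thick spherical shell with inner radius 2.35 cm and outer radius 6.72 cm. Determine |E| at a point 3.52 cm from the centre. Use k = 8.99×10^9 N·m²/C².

E ≈ 1.17×10^5 N/C

Take a concentric spherical Gaussian surface of radius r = 3.52 cm (within the shell material, 2.35 cm < r < 6.72 cm).
Only the shell between 2.35 cm and r is enclosed: Q_enc = ρ·(4π/3)(r³ − a³) = (1.26×10^-4)·(4π/3)·((0.0352)³ − (0.0235)³) = 1.617×10^-8 C.
Applying ∮E·dA = Q_enc/ε₀ with Φ = E(4πr²):
E = k|Q_enc|/r² = (8.99×10^9)(1.617×10^-8)/(0.0352)² = 1.17×10^5 N/C.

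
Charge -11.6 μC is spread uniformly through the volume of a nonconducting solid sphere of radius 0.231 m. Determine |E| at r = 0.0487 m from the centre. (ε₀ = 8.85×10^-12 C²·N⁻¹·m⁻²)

Symmetry ⇒ E = E(r) r̂. Gaussian sphere of radius r = 0.0487 m (r < R).
For a uniform sphere the enclosed fraction is (r/R)³, so Q_enc = (-11.6 μC)(0.0487/0.231)³ = -1.087×10^-7 C.
By Gauss's law, ∮E·dA = E·4πr² = Q_enc/ε₀.
E = |Q_enc|/(4πε₀r²) = (1.087e-7)/(4π·8.85×10^-12·(0.0487)²) = 4.12×10^5 N/C.

4.12×10^5 V/m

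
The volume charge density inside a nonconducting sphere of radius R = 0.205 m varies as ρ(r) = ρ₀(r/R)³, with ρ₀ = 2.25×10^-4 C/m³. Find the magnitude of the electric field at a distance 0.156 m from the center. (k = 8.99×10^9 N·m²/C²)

Take a concentric spherical Gaussian surface of radius r = 0.156 m (r < R).
Q_enc = ∫₀^r ρ(r')·4πr'² dr' = (4πρ₀/R³) ∫₀^r r'^5 dr' = 4πρ₀ r^6/(6·R³) = 7.884×10^-7 C.
Applying ∮E·dA = Q_enc/ε₀ with Φ = E(4πr²):
E = k|Q_enc|/r² = (8.99×10^9)(7.884×10^-7)/(0.156)² = 2.91×10^5 N/C.

|E| = 2.91×10^5 N/C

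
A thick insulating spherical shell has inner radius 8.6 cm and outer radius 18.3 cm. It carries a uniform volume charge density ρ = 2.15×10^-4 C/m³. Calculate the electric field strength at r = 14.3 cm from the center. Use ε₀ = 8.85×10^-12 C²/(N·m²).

E ≈ 9.06×10^5 N/C

Symmetry ⇒ E = E(r) r̂. Gaussian sphere of radius r = 14.3 cm (within the shell material, 8.6 cm < r < 18.3 cm).
Only the shell between 8.6 cm and r is enclosed: Q_enc = ρ·(4π/3)(r³ − a³) = (2.15×10^-4)·(4π/3)·((0.143)³ − (0.086)³) = 2.061e-6 C.
Since E is radial and uniform over the Gaussian sphere, Φ = E·4πr² = Q_enc/ε₀.
E = |Q_enc|/(4πε₀r²) = (2.061×10^-6)/(4π·8.85×10^-12·(0.143)²) = 9.06×10^5 N/C.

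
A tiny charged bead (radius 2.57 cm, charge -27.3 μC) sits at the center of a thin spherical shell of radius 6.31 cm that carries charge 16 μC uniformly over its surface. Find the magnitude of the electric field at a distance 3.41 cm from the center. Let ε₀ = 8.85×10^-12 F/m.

2.11×10^8 N/C

By spherical symmetry E is radial; choose a Gaussian sphere of radius r = 3.41 cm (between the bodies, 2.57 cm < r < 6.31 cm).
The shell at 6.31 cm lies outside the Gaussian surface, so Q_enc = -27.3 μC = -2.73×10^-5 C.
Applying ∮E·dA = Q_enc/ε₀ with Φ = E(4πr²):
E = |Q_enc|/(4πε₀r²) = (2.73×10^-5)/(4π·8.85×10^-12·(0.0341)²) = 2.11×10^8 N/C.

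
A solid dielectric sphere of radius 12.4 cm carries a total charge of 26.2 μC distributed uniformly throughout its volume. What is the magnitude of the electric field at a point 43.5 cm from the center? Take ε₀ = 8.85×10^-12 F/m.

|E| = 1.25×10^6 N/C

By spherical symmetry E is radial; choose a Gaussian sphere of radius r = 43.5 cm (r > R, so the entire charge is enclosed).
Q_enc = 26.2 μC = 2.62×10^-5 C.
By Gauss's law, ∮E·dA = E·4πr² = Q_enc/ε₀.
E = |Q_enc|/(4πε₀r²) = (2.62e-5)/(4π·8.85×10^-12·(0.435)²) = 1.25×10^6 N/C.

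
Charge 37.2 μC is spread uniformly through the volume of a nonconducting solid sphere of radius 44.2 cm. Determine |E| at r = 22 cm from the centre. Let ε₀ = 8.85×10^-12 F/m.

Take a concentric spherical Gaussian surface of radius r = 22 cm (r < R).
Only the charge within r is enclosed: Q_enc = Q·(r/R)³ = (37.2 μC)·(22 cm/44.2 cm)³ = 4.587×10^-6 C.
Gauss's law: E·4πr² = Q_enc/ε₀.
E = |Q_enc|/(4πε₀r²) = (4.587×10^-6)/(4π·8.85×10^-12·(0.22)²) = 8.52×10^5 N/C.

8.52×10^5 N/C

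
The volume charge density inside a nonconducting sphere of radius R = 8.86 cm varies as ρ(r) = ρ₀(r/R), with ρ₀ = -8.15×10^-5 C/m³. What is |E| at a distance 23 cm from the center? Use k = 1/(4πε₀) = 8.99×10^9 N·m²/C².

E = 3.03e4 V/m

Symmetry ⇒ E = E(r) r̂. Gaussian sphere of radius r = 23 cm (r > R, all charge enclosed).
Q_enc = 4π ∫₀^R ρ₀(r'/R)^1 r'² dr' = 4πρ₀R³/4 = -1.781×10^-7 C.
Applying ∮E·dA = Q_enc/ε₀ with Φ = E(4πr²):
E = k|Q_enc|/r² = (8.99×10^9)(1.781×10^-7)/(0.23)² = 3.03e4 N/C.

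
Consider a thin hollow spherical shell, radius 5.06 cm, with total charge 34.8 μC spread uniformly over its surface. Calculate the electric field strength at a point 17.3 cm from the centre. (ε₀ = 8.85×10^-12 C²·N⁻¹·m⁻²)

Take a concentric spherical Gaussian surface of radius r = 17.3 cm (r > 5.06 cm).
The entire shell is enclosed: Q_enc = 3.48e-5 C.
By Gauss's law, ∮E·dA = E·4πr² = Q_enc/ε₀.
E = |Q_enc|/(4πε₀r²) = (3.48×10^-5)/(4π·8.85×10^-12·(0.173)²) = 1.05e7 N/C.

|E| = 1.05×10^7 V/m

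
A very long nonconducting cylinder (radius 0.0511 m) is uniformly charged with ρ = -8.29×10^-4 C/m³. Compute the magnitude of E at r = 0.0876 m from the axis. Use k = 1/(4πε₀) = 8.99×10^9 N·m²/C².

Coaxial Gaussian cylinder, radius r = 0.0876 m, length L (r > 0.0511 m, full cross-section enclosed).
λ_enc = ρ·πR² = (-8.29e-4)π(0.0511)² = -6.801×10^-6 C/m.
By Gauss's law (flux through the curved wall only), E·2πrL = λ_enc L/ε₀.
E = 2k|λ_enc|/r = 2(8.99×10^9)(6.801e-6)/(0.0876) = 1.40×10^6 N/C.

|E| ≈ 1.40×10^6 V/m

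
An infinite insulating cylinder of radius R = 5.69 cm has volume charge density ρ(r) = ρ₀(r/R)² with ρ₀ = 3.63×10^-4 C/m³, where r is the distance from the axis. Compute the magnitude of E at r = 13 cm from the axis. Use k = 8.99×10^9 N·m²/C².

E ≈ 2.55×10^5 N/C

Take a coaxial cylindrical Gaussian surface of radius r = 13 cm and length L (r > R, full charge per length enclosed).
λ_enc = 2π ∫₀^R ρ₀(r'/R)^2 r' dr' = 2πρ₀R²/4 = 1.846e-6 C/m.
Applying ∮E·dA = Q_enc/ε₀ with the end caps contributing no flux:
E = 2k|λ_enc|/r = 2(8.99×10^9)(1.846×10^-6)/(0.13) = 2.55×10^5 N/C.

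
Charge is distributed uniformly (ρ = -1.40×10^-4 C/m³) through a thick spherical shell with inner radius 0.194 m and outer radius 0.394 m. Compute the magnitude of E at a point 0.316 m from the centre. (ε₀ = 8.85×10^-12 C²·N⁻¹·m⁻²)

Symmetry ⇒ E = E(r) r̂. Gaussian sphere of radius r = 0.316 m (within the shell material, 0.194 m < r < 0.394 m).
Enclosed charge is the volume from a to r: Q_enc = (4π/3)ρ(r³ − a³) = -1.422e-5 C.
By Gauss's law, ∮E·dA = E·4πr² = Q_enc/ε₀.
E = |Q_enc|/(4πε₀r²) = (1.422e-5)/(4π·8.85×10^-12·(0.316)²) = 1.28e6 N/C.

E ≈ 1.28×10^6 N/C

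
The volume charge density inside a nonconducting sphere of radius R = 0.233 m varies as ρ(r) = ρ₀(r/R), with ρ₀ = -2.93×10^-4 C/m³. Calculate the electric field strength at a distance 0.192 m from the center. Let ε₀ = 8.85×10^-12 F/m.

E = 1.31×10^6 N/C

Symmetry ⇒ E = E(r) r̂. Gaussian sphere of radius r = 0.192 m (r < R).
Integrate the density: Q_enc = 4π ∫₀^r ρ₀(r'/R)^1 r'² dr' = 4πρ₀ r^4/(4·R) = -5.369×10^-6 C.
Applying ∮E·dA = Q_enc/ε₀ with Φ = E(4πr²):
E = |Q_enc|/(4πε₀r²) = (5.369×10^-6)/(4π·8.85×10^-12·(0.192)²) = 1.31×10^6 N/C.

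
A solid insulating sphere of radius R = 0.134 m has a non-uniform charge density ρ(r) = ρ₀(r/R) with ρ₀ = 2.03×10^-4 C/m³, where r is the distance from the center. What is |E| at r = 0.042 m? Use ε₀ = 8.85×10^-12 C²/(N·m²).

Symmetry ⇒ E = E(r) r̂. Gaussian sphere of radius r = 0.042 m (r < R).
Integrate the density: Q_enc = 4π ∫₀^r ρ₀(r'/R)^1 r'² dr' = 4πρ₀ r^4/(4·R) = 1.481e-8 C.
Gauss's law: E·4πr² = Q_enc/ε₀.
E = |Q_enc|/(4πε₀r²) = (1.481×10^-8)/(4π·8.85×10^-12·(0.042)²) = 7.55e4 N/C.

E ≈ 7.55×10^4 N/C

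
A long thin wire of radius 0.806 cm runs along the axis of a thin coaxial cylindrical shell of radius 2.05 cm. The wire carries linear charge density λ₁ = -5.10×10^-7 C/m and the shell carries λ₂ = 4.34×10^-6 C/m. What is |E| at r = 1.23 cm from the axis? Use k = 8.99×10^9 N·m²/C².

|E| ≈ 7.46e5 N/C

By cylindrical symmetry E is radial; use a coaxial Gaussian cylinder of radius 1.23 cm and length L (between the conductors, 0.806 cm < r < 2.05 cm).
Only the inner wire is enclosed; the outer shell contributes nothing inside itself. λ_enc = λ₁ = -5.10×10^-7 C/m.
Applying ∮E·dA = Q_enc/ε₀ with the end caps contributing no flux:
E = 2k|λ_enc|/r = 2(8.99×10^9)(5.10×10^-7)/(0.0123) = 7.46×10^5 N/C.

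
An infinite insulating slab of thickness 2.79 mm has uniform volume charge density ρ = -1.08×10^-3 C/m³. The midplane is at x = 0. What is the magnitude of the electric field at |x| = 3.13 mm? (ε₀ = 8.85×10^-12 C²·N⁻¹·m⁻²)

1.70×10^5 N/C

The point |x| = 3.13 mm lies outside the slab (half-thickness 0.001395 m). A symmetric pillbox spanning the full slab encloses Q_enc = ρ·d·A.
Flux = 2EA ⇒ E = |ρ|d/(2ε₀), independent of distance outside.
E = (1.08e-3)(0.00279)/(2·8.85×10^-12) = 1.70×10^5 N/C.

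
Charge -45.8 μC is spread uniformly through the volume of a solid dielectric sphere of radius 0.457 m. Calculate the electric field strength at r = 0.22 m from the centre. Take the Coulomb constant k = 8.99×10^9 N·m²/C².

Take a concentric spherical Gaussian surface of radius r = 0.22 m (r < R).
Only the charge within r is enclosed: Q_enc = Q·(r/R)³ = (-45.8 μC)·(0.22 m/0.457 m)³ = -5.11×10^-6 C.
By Gauss's law, ∮E·dA = E·4πr² = Q_enc/ε₀.
E = k|Q_enc|/r² = (8.99×10^9)(5.11×10^-6)/(0.22)² = 9.49×10^5 N/C.

9.49×10^5 V/m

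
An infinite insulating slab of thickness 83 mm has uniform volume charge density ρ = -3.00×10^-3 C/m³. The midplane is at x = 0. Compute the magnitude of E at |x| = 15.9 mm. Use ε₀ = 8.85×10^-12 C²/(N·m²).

|E| = 5.39e6 V/m

By symmetry E is perpendicular to the slab. A Gaussian pillbox from −15.9 mm to +15.9 mm (face area A) lies entirely within the slab.
Q_enc = ρ·(2x)·A and flux = 2EA, so 2EA = 2ρxA/ε₀ ⇒ E = |ρ|x/ε₀.
E = (3.00×10^-3)(0.0159)/(8.85×10^-12) = 5.39e6 N/C.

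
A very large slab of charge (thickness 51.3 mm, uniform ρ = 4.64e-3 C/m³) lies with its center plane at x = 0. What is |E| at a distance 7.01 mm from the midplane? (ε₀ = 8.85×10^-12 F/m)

E ≈ 3.68×10^6 V/m

By symmetry E is perpendicular to the slab. A Gaussian pillbox from −7.01 mm to +7.01 mm (face area A) lies entirely within the slab.
Q_enc = ρ·(2x)·A and flux = 2EA, so 2EA = 2ρxA/ε₀ ⇒ E = |ρ|x/ε₀.
E = (4.64×10^-3)(0.00701)/(8.85×10^-12) = 3.68e6 N/C.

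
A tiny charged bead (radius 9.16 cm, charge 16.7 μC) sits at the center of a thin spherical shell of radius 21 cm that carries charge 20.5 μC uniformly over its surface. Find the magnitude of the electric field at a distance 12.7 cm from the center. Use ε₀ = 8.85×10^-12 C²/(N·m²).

Symmetry ⇒ E = E(r) r̂. Gaussian sphere of radius r = 12.7 cm (between the bodies, 9.16 cm < r < 21 cm).
The shell at 21 cm lies outside the Gaussian surface, so Q_enc = 16.7 μC = 1.67×10^-5 C.
Since E is radial and uniform over the Gaussian sphere, Φ = E·4πr² = Q_enc/ε₀.
E = |Q_enc|/(4πε₀r²) = (1.67×10^-5)/(4π·8.85×10^-12·(0.127)²) = 9.31×10^6 N/C.

|E| ≈ 9.31e6 N/C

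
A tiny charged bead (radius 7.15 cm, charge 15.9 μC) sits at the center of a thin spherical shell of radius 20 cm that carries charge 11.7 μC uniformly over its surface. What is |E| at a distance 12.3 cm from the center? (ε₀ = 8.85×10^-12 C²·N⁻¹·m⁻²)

E ≈ 9.45×10^6 N/C

Symmetry ⇒ E = E(r) r̂. Gaussian sphere of radius r = 12.3 cm (between the bodies, 7.15 cm < r < 20 cm).
Only the inner charge is enclosed; the outer shell contributes nothing inside itself. Q_enc = 15.9 μC = 1.59×10^-5 C.
Gauss's law: E·4πr² = Q_enc/ε₀.
E = |Q_enc|/(4πε₀r²) = (1.59e-5)/(4π·8.85×10^-12·(0.123)²) = 9.45×10^6 N/C.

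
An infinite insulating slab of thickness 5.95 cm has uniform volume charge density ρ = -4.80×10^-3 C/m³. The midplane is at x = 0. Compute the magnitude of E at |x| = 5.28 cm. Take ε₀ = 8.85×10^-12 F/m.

|E| ≈ 1.61×10^7 N/C

The point |x| = 5.28 cm lies outside the slab (half-thickness 0.02975 m). A symmetric pillbox spanning the full slab encloses Q_enc = ρ·d·A.
Flux = 2EA ⇒ E = |ρ|d/(2ε₀), independent of distance outside.
E = (4.80×10^-3)(0.0595)/(2·8.85×10^-12) = 1.61×10^7 N/C.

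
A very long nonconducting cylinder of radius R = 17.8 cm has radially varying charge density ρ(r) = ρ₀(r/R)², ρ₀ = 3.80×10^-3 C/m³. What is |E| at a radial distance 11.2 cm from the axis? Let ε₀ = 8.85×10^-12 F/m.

By cylindrical symmetry E is radial; use a coaxial Gaussian cylinder of radius 11.2 cm and length L (r < R).
Integrating ρ over the cross-section to radius r: λ_enc = (2πρ₀/R²) ∫₀^r r'^3 dr' = 2πρ₀ r^4/(4·R²) = 2.964×10^-5 C/m.
Gauss's law: E·2πrL = λ_enc L/ε₀.
E = |λ_enc|/(2πε₀r) = (2.964×10^-5)/(2π·8.85×10^-12·0.112) = 4.76×10^6 N/C.

|E| ≈ 4.76×10^6 V/m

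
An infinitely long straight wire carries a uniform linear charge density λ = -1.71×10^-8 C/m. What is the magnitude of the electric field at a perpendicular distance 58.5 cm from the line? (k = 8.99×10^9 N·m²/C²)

Coaxial Gaussian cylinder, radius r = 58.5 cm, length L.
Q_enc = λL, so λ_enc = -1.71×10^-8 C/m.
Applying ∮E·dA = Q_enc/ε₀ with the end caps contributing no flux:
E = 2k|λ_enc|/r = 2(8.99×10^9)(1.71×10^-8)/(0.585) = 526 N/C.

|E| ≈ 526 V/m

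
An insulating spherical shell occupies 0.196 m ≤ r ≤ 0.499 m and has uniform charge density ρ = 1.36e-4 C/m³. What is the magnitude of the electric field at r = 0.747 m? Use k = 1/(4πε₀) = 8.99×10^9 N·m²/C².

E = 1.07×10^6 V/m

Use a concentric Gaussian sphere at r = 0.747 m (r > 0.499 m, enclosing the whole shell).
Q_enc = ρ·(4π/3)(b³ − a³) = (1.36×10^-4)·(4π/3)·((0.499)³ − (0.196)³) = 6.649×10^-5 C.
Since E is radial and uniform over the Gaussian sphere, Φ = E·4πr² = Q_enc/ε₀.
E = k|Q_enc|/r² = (8.99×10^9)(6.649×10^-5)/(0.747)² = 1.07×10^6 N/C.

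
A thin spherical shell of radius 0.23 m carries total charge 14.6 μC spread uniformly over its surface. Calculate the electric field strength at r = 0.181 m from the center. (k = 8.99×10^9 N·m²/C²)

Take a concentric spherical Gaussian surface of radius r = 0.181 m (inside the shell, r < 0.23 m).
No charge lies within this surface, so Q_enc = 0 and Gauss's law gives E·4πr² = 0 ⇒ E = 0.

E = 0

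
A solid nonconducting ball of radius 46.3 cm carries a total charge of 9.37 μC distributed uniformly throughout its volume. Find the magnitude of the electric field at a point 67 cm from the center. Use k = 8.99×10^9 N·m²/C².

Symmetry ⇒ E = E(r) r̂. Gaussian sphere of radius r = 67 cm (r > R, so the entire charge is enclosed).
Q_enc = 9.37 μC = 9.37e-6 C.
Gauss's law: E·4πr² = Q_enc/ε₀.
E = k|Q_enc|/r² = (8.99×10^9)(9.37e-6)/(0.67)² = 1.88e5 N/C.

|E| = 1.88×10^5 N/C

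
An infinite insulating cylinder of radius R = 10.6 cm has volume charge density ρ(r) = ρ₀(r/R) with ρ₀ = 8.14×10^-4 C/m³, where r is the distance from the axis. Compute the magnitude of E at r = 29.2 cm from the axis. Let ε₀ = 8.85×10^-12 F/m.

Choose a coaxial cylinder of radius r = 29.2 cm (arbitrary length L) as the Gaussian surface (r > R, full charge per length enclosed).
λ_enc = 2π ∫₀^R ρ₀(r'/R)^1 r' dr' = 2πρ₀R²/3 = 1.916e-5 C/m.
Since E is radial and uniform over the curved surface, Φ = E·2πrL = Q_enc/ε₀ = λ_enc L/ε₀.
E = |λ_enc|/(2πε₀r) = (1.916e-5)/(2π·8.85×10^-12·0.292) = 1.18e6 N/C.

|E| ≈ 1.18e6 V/m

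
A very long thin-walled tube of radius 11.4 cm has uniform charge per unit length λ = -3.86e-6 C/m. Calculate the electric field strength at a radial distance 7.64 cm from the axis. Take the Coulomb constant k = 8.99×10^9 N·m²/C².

|E| = 0 N/C

By cylindrical symmetry E is radial; use a coaxial Gaussian cylinder of radius 7.64 cm and length L (r < 11.4 cm, inside the shell).
No charge is enclosed, so Gauss's law gives E·2πrL = 0 ⇒ E = 0.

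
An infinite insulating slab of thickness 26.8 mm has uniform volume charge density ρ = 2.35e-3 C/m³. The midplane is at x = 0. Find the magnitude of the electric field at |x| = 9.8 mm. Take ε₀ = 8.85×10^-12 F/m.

E ≈ 2.60×10^6 V/m

By symmetry E is perpendicular to the slab. A Gaussian pillbox from −9.8 mm to +9.8 mm (face area A) lies entirely within the slab.
Q_enc = ρ·(2x)·A and flux = 2EA, so 2EA = 2ρxA/ε₀ ⇒ E = |ρ|x/ε₀.
E = (2.35e-3)(0.0098)/(8.85×10^-12) = 2.60×10^6 N/C.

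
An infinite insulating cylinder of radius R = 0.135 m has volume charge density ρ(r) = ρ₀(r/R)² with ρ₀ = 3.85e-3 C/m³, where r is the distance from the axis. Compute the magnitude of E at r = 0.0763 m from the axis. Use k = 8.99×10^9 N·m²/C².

Choose a coaxial cylinder of radius r = 0.0763 m (arbitrary length L) as the Gaussian surface (r < R).
λ_enc = ∫₀^r ρ(r')·2πr' dr' = (2πρ₀/R²)·r^4/4 = 1.125e-5 C/m.
Applying ∮E·dA = Q_enc/ε₀ with the end caps contributing no flux:
E = 2k|λ_enc|/r = 2(8.99×10^9)(1.125e-5)/(0.0763) = 2.65×10^6 N/C.

E ≈ 2.65×10^6 V/m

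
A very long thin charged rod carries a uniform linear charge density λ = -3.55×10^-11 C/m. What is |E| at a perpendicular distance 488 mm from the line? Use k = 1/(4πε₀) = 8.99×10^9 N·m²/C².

1.31 V/m

Coaxial Gaussian cylinder, radius r = 488 mm, length L.
Q_enc = λL, so λ_enc = -3.55×10^-11 C/m.
Since E is radial and uniform over the curved surface, Φ = E·2πrL = Q_enc/ε₀ = λ_enc L/ε₀.
E = 2k|λ_enc|/r = 2(8.99×10^9)(3.55×10^-11)/(0.488) = 1.31 N/C.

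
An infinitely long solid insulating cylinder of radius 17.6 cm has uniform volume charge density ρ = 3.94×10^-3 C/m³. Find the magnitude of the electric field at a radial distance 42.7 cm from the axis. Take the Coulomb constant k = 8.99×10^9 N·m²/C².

|E| = 1.61e7 N/C

Coaxial Gaussian cylinder, radius r = 42.7 cm, length L (r > 17.6 cm, full cross-section enclosed).
λ_enc = ρ·πR² = (3.94×10^-3)π(0.176)² = 3.834×10^-4 C/m.
Applying ∮E·dA = Q_enc/ε₀ with the end caps contributing no flux:
E = 2k|λ_enc|/r = 2(8.99×10^9)(3.834e-4)/(0.427) = 1.61e7 N/C.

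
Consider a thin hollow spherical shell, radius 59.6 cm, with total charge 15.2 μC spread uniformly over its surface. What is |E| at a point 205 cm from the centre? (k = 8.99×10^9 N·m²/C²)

|E| = 3.25×10^4 N/C

Take a concentric spherical Gaussian surface of radius r = 205 cm (r > 59.6 cm).
The entire shell is enclosed: Q_enc = 1.52×10^-5 C.
Gauss's law: E·4πr² = Q_enc/ε₀.
E = k|Q_enc|/r² = (8.99×10^9)(1.52×10^-5)/(2.05)² = 3.25×10^4 N/C.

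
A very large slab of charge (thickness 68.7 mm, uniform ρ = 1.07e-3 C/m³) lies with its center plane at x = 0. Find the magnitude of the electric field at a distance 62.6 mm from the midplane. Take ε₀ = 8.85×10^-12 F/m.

E = 4.15×10^6 N/C

The point |x| = 62.6 mm lies outside the slab (half-thickness 0.03435 m). A symmetric pillbox spanning the full slab encloses Q_enc = ρ·d·A.
Flux = 2EA ⇒ E = |ρ|d/(2ε₀), independent of distance outside.
E = (1.07×10^-3)(0.0687)/(2·8.85×10^-12) = 4.15×10^6 N/C.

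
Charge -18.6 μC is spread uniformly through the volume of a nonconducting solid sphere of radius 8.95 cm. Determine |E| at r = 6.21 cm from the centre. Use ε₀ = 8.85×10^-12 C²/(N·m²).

Symmetry ⇒ E = E(r) r̂. Gaussian sphere of radius r = 6.21 cm (r < R).
Only the charge within r is enclosed: Q_enc = Q·(r/R)³ = (-18.6 μC)·(6.21 cm/8.95 cm)³ = -6.213e-6 C.
Since E is radial and uniform over the Gaussian sphere, Φ = E·4πr² = Q_enc/ε₀.
E = |Q_enc|/(4πε₀r²) = (6.213×10^-6)/(4π·8.85×10^-12·(0.0621)²) = 1.45e7 N/C.

1.45×10^7 N/C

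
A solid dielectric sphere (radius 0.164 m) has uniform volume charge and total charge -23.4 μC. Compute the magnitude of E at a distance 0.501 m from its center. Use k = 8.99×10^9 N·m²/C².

E = 8.38×10^5 N/C

Symmetry ⇒ E = E(r) r̂. Gaussian sphere of radius r = 0.501 m (r > R, so the entire charge is enclosed).
Q_enc = -23.4 μC = -2.34e-5 C.
Since E is radial and uniform over the Gaussian sphere, Φ = E·4πr² = Q_enc/ε₀.
E = k|Q_enc|/r² = (8.99×10^9)(2.34e-5)/(0.501)² = 8.38×10^5 N/C.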